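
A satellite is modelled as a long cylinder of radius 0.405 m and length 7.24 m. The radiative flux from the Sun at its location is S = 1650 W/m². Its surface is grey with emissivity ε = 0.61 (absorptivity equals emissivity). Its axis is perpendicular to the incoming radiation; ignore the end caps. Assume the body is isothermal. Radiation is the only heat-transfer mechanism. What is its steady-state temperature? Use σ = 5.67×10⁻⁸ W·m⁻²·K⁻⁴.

T ≈ 310 K

At equilibrium, absorbed power = emitted power.
Absorbing cross-section = 2rL = 5.864 m²; emitting surface = 2πrL = 18.42 m² (ratio π).
εS·A_cross = εσ·A_surf·T⁴  ⇒  T⁴ = S/(πσ)   (ε cancels).
T⁴ = 1650/(π·5.67×10⁻⁸) = 9.263×10⁹ K⁴.
T = (9.263×10⁹)^(1/4).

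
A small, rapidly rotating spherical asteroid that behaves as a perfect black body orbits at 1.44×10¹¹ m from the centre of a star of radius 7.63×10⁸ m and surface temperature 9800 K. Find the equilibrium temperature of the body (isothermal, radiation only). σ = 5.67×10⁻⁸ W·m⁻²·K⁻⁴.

The star's surface emits σT_*⁴; at distance d the flux is S = σT_*⁴(R_*/d)².
S = 5.67×10⁻⁸·(9800)⁴·(7.63×10⁸/1.44×10¹¹)² = 14680 W/m².
For an isothermal sphere T⁴ = (1−a)S/(4σ) = 6.474×10¹⁰ K⁴.

T ≈ 504 K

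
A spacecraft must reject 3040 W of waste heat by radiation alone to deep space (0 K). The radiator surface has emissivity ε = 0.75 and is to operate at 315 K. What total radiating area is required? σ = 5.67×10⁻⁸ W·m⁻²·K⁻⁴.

A ≈ 7.26 m²

P = εσA T⁴ ⇒ A = P/(εσT⁴).
T⁴ = 9.846×10⁹ K⁴.
A = 3040/(0.75 × 5.67×10⁻⁸ × 9.846×10⁹).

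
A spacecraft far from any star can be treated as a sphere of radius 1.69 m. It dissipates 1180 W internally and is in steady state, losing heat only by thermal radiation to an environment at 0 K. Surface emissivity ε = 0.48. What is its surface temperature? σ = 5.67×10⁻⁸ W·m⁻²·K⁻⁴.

Steady state: internal power = radiated power, P = εσA T⁴.
Radiating area A = 4πr² = 35.89 m².
T⁴ = P/(εσA) = 1180/(0.48·5.67×10⁻⁸·35.89) = 1.208×10⁹ K⁴.
T = (1.208×10⁹)^(1/4).

T ≈ 186 K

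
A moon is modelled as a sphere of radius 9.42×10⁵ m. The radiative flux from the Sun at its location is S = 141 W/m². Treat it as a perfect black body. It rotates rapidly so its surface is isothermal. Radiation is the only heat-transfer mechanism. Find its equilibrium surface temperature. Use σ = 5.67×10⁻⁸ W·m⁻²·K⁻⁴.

T ≈ 158 K

At equilibrium, absorbed power = emitted power.
Absorbing cross-section = πr² = 2.788×10¹² m²; emitting surface = 4πr² = 1.115×10¹³ m² (ratio 4).
S·A_cross = εσ·A_surf·T⁴  ⇒  T⁴ = S/(4σ).
T⁴ = 1.00·141/(4·5.67×10⁻⁸) = 6.217×10⁸ K⁴.
T = (6.217×10⁸)^(1/4).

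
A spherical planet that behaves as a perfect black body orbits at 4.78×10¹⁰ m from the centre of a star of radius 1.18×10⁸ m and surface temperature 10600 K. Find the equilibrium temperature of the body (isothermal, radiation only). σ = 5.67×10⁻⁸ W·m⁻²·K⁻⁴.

The star's surface emits σT_*⁴; at distance d the flux is S = σT_*⁴(R_*/d)².
S = 5.67×10⁻⁸·(10600)⁴·(1.18×10⁸/4.78×10¹⁰)² = 4362 W/m².
For an isothermal sphere T⁴ = (1−a)S/(4σ) = 1.923×10¹⁰ K⁴.

T ≈ 372 K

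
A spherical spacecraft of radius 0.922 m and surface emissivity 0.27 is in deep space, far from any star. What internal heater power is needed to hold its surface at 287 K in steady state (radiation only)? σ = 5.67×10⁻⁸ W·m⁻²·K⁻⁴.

P = εσ·4πr²·T⁴.
4πr² = 10.68 m²; T⁴ = 6.785×10⁹ K⁴.
P = 0.27·5.67×10⁻⁸·10.68·6.785×10⁹.

P ≈ 1110 W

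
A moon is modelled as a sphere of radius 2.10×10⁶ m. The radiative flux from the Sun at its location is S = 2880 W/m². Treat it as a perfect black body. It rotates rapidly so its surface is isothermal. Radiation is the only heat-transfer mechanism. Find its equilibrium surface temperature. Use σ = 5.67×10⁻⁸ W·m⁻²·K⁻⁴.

At equilibrium, absorbed power = emitted power.
Absorbing cross-section = πr² = 1.385×10¹³ m²; emitting surface = 4πr² = 5.542×10¹³ m² (ratio 4).
S·A_cross = εσ·A_surf·T⁴  ⇒  T⁴ = S/(4σ).
T⁴ = 1.00·2880/(4·5.67×10⁻⁸) = 1.270×10¹⁰ K⁴.
T = (1.270×10¹⁰)^(1/4).

T ≈ 336 K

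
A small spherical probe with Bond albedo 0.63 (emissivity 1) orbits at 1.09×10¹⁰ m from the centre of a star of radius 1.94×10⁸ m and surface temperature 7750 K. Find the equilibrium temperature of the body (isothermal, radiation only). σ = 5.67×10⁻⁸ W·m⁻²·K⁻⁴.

The star's surface emits σT_*⁴; at distance d the flux is S = σT_*⁴(R_*/d)².
S = 5.67×10⁻⁸·(7750)⁴·(1.94×10⁸/1.09×10¹⁰)² = 64790 W/m².
For an isothermal sphere T⁴ = (1−a)S/(4σ) = 1.057×10¹¹ K⁴.

T ≈ 570 K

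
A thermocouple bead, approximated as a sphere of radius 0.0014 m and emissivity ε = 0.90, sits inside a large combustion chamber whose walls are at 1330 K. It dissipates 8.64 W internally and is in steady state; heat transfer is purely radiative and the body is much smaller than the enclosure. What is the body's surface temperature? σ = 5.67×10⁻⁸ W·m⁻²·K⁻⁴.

For a small grey body in a large enclosure, net radiated power = εσA(T⁴ − T_w⁴).
Steady state: P = εσA(T⁴ − T_w⁴) with A = 4πr² = 2.463×10⁻⁵ m².
T⁴ = P/(εσA) + T_w⁴ = 8.64/(0.90·5.67×10⁻⁸·2.463×10⁻⁵) + (1330)⁴
    = 6.874×10¹² + 3.129×10¹² = 1.000×10¹³ K⁴.

T ≈ 1780 K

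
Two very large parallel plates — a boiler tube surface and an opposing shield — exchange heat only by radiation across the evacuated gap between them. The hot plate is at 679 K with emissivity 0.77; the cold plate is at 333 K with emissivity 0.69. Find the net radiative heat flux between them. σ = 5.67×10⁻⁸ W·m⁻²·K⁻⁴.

q ≈ 6500 W/m²

For two infinite grey parallel plates, q = σ(T₁⁴ − T₂⁴)/(1/ε₁ + 1/ε₂ − 1).
T₁⁴ − T₂⁴ = 2.126×10¹¹ − 1.230×10¹⁰ = 2.003×10¹¹ K⁴.
1/ε₁ + 1/ε₂ − 1 = 1.299 + 1.449 − 1 = 1.748.
q = 5.67×10⁻⁸ × 2.003×10¹¹ / 1.748.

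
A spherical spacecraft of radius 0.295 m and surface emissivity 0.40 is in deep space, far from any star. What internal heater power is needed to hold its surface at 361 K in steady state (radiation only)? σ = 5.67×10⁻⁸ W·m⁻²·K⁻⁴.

P = εσ·4πr²·T⁴.
4πr² = 1.094 m²; T⁴ = 1.698×10¹⁰ K⁴.
P = 0.40·5.67×10⁻⁸·1.094·1.698×10¹⁰.

P ≈ 421 W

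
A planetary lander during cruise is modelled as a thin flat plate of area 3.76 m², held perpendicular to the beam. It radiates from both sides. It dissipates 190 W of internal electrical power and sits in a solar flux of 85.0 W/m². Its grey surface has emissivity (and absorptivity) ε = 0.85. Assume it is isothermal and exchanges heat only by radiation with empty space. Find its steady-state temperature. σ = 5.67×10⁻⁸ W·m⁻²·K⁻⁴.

At steady state, absorbed solar power + internal power = radiated power.
Absorbed: α·S·A_cross = 0.85·85.0·3.760 = 271.7 W (cross-section A).
Total input = 271.7 + 190 = 461.7 W.
Radiated: εσ·A_surf·T⁴ with A_surf = 2A = 7.520 m².
T⁴ = 461.7/(0.85·5.67×10⁻⁸·7.520) = 1.274×10⁹ K⁴.

T ≈ 189 K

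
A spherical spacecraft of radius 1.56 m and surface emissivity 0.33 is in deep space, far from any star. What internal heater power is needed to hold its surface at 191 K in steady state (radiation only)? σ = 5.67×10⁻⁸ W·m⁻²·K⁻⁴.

P = εσ·4πr²·T⁴.
4πr² = 30.58 m²; T⁴ = 1.331×10⁹ K⁴.
P = 0.33·5.67×10⁻⁸·30.58·1.331×10⁹.

P ≈ 762 W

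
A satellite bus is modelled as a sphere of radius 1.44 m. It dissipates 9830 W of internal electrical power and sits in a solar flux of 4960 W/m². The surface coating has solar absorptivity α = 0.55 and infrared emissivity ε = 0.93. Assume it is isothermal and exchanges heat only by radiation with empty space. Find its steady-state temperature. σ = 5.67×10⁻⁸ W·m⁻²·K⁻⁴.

At steady state, absorbed solar power + internal power = radiated power.
Absorbed: α·S·A_cross = 0.55·4960·6.514 = 17770 W (cross-section πr²).
Total input = 17770 + 9830 = 27600 W.
Radiated: εσ·A_surf·T⁴ with A_surf = 4πr² = 26.06 m².
T⁴ = 27600/(0.93·5.67×10⁻⁸·26.06) = 2.009×10¹⁰ K⁴.

T ≈ 376 K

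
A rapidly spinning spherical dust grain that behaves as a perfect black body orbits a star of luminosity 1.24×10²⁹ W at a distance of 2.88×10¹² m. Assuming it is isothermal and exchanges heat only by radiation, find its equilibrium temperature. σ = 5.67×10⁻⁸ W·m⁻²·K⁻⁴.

First find the stellar flux at distance d: S = L/(4πd²) = 1.24×10²⁹/(4π·(2.88×10¹²)²) = 1190 W/m².
For an isothermal sphere, absorbed (1−a)S·πr² = emitted σ·4πr²·T⁴, so T⁴ = (1−a)S/(4σ).
T⁴ = 1.00·1190/(4·5.67×10⁻⁸) = 5.245×10⁹ K⁴.

T ≈ 269 K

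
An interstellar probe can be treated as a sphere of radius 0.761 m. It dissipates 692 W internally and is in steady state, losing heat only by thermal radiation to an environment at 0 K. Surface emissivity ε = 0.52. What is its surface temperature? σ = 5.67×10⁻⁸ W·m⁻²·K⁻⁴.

Steady state: internal power = radiated power, P = εσA T⁴.
Radiating area A = 4πr² = 7.277 m².
T⁴ = P/(εσA) = 692/(0.52·5.67×10⁻⁸·7.277) = 3.225×10⁹ K⁴.
T = (3.225×10⁹)^(1/4).

T ≈ 238 K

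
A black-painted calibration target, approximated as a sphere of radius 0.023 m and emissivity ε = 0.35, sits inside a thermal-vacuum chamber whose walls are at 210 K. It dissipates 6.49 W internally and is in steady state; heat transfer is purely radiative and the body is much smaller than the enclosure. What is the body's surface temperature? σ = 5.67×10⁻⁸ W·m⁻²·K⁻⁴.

For a small grey body in a large enclosure, net radiated power = εσA(T⁴ − T_w⁴).
Steady state: P = εσA(T⁴ − T_w⁴) with A = 4πr² = 0.006648 m².
T⁴ = P/(εσA) + T_w⁴ = 6.49/(0.35·5.67×10⁻⁸·0.006648) + (210)⁴
    = 4.920×10¹⁰ + 1.945×10⁹ = 5.114×10¹⁰ K⁴.

T ≈ 476 K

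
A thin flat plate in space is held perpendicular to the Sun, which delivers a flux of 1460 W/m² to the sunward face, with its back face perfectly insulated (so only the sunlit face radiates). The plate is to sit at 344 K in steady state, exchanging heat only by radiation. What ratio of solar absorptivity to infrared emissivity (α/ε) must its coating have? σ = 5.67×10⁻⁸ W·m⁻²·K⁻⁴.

α/ε ≈ 0.544

Balance: αS·A = εσ·1A·T⁴ ⇒ α/ε = σT⁴/S.
α/ε = 5.67×10⁻⁸·(344)⁴/1460 = 5.67×10⁻⁸·1.400×10¹⁰/1460.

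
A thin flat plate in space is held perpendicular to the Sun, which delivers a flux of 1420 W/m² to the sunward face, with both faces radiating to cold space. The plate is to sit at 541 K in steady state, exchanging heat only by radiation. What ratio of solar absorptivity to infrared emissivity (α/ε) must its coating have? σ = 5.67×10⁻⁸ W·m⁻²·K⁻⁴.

Balance: αS·A = εσ·2A·T⁴ ⇒ α/ε = 2σT⁴/S.
α/ε = 2·5.67×10⁻⁸·(541)⁴/1420 = 2·5.67×10⁻⁸·8.566×10¹⁰/1420.

α/ε ≈ 6.84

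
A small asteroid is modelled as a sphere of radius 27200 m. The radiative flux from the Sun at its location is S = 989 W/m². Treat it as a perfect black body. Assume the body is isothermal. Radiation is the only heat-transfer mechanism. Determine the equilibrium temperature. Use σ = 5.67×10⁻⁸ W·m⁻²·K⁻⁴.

At equilibrium, absorbed power = emitted power.
Absorbing cross-section = πr² = 2.324×10⁹ m²; emitting surface = 4πr² = 9.297×10⁹ m² (ratio 4).
S·A_cross = εσ·A_surf·T⁴  ⇒  T⁴ = S/(4σ).
T⁴ = 1.00·989/(4·5.67×10⁻⁸) = 4.361×10⁹ K⁴.
T = (4.361×10⁹)^(1/4).

T ≈ 257 K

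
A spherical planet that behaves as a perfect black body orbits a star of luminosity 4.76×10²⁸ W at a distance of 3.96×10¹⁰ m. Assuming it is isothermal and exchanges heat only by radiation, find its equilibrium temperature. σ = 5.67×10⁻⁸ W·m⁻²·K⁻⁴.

T ≈ 1810 K

First find the stellar flux at distance d: S = L/(4πd²) = 4.76×10²⁸/(4π·(3.96×10¹⁰)²) = 2.415×10⁶ W/m².
For an isothermal sphere, absorbed (1−a)S·πr² = emitted σ·4πr²·T⁴, so T⁴ = (1−a)S/(4σ).
T⁴ = 1.00·2.415×10⁶/(4·5.67×10⁻⁸) = 1.065×10¹³ K⁴.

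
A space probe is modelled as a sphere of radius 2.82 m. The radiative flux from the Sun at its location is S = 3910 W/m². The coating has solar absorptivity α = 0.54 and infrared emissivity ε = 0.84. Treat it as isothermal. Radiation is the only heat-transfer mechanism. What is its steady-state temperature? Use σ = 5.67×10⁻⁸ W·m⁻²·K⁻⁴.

T ≈ 324 K

At equilibrium, absorbed power = emitted power.
Absorbing cross-section = πr² = 24.98 m²; emitting surface = 4πr² = 99.93 m² (ratio 4).
αS·A_cross = εσ·A_surf·T⁴  ⇒  T⁴ = αS/(ε·4σ).
T⁴ = 0.540·3910/(0.84·4·5.67×10⁻⁸) = 1.108×10¹⁰ K⁴.
T = (1.108×10¹⁰)^(1/4).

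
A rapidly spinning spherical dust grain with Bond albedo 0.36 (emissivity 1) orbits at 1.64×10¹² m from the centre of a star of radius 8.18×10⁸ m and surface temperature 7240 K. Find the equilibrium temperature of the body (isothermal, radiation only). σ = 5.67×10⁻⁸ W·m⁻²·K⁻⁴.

T ≈ 102 K

The star's surface emits σT_*⁴; at distance d the flux is S = σT_*⁴(R_*/d)².
S = 5.67×10⁻⁸·(7240)⁴·(8.18×10⁸/1.64×10¹²)² = 38.76 W/m².
For an isothermal sphere T⁴ = (1−a)S/(4σ) = 1.094×10⁸ K⁴.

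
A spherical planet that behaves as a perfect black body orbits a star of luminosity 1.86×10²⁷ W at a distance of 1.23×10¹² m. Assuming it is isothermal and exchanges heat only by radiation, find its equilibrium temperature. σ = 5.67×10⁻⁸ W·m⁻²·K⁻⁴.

First find the stellar flux at distance d: S = L/(4πd²) = 1.86×10²⁷/(4π·(1.23×10¹²)²) = 97.83 W/m².
For an isothermal sphere, absorbed (1−a)S·πr² = emitted σ·4πr²·T⁴, so T⁴ = (1−a)S/(4σ).
T⁴ = 1.00·97.83/(4·5.67×10⁻⁸) = 4.314×10⁸ K⁴.

T ≈ 144 K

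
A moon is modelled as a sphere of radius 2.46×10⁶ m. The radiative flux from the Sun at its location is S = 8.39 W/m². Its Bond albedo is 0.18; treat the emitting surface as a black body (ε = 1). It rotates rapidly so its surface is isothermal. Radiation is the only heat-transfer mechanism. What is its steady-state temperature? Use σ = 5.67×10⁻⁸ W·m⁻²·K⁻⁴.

At equilibrium, absorbed power = emitted power.
Absorbing cross-section = πr² = 1.901×10¹³ m²; emitting surface = 4πr² = 7.605×10¹³ m² (ratio 4).
(1−a)S·A_cross = εσ·A_surf·T⁴  ⇒  T⁴ = (1−a)S/(4σ).
T⁴ = 0.820·8.39/(4·5.67×10⁻⁸) = 3.033×10⁷ K⁴.
T = (3.033×10⁷)^(1/4).

T ≈ 74.2 K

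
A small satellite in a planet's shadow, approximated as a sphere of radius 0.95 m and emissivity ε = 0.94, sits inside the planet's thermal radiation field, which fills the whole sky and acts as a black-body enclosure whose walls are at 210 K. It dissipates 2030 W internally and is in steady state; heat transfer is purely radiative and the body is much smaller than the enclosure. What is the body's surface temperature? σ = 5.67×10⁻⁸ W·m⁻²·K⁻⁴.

T ≈ 270 K

For a small grey body in a large enclosure, net radiated power = εσA(T⁴ − T_w⁴).
Steady state: P = εσA(T⁴ − T_w⁴) with A = 4πr² = 11.34 m².
T⁴ = P/(εσA) + T_w⁴ = 2030/(0.94·5.67×10⁻⁸·11.34) + (210)⁴
    = 3.358×10⁹ + 1.945×10⁹ = 5.303×10⁹ K⁴.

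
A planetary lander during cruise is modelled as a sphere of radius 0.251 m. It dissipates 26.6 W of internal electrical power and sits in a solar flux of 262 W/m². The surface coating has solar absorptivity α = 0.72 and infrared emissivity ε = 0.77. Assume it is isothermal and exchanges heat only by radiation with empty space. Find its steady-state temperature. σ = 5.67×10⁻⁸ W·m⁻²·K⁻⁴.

T ≈ 207 K

At steady state, absorbed solar power + internal power = radiated power.
Absorbed: α·S·A_cross = 0.72·262·0.1979 = 37.34 W (cross-section πr²).
Total input = 37.34 + 26.6 = 63.94 W.
Radiated: εσ·A_surf·T⁴ with A_surf = 4πr² = 0.7917 m².
T⁴ = 63.94/(0.77·5.67×10⁻⁸·0.7917) = 1.850×10⁹ K⁴.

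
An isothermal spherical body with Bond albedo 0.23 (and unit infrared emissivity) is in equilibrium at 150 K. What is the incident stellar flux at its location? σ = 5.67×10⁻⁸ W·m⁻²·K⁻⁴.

(1−a)S·πr² = σ·4πr²·T⁴ ⇒ S = 4σT⁴/(1−a).
S = 4·5.67×10⁻⁸·5.062×10⁸/0.770.

S ≈ 149 W/m²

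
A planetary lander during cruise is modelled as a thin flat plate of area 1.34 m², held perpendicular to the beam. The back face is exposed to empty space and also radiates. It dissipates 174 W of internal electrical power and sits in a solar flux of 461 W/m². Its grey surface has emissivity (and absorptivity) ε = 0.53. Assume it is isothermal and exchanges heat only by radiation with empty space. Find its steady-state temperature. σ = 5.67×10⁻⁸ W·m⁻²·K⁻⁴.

T ≈ 281 K

At steady state, absorbed solar power + internal power = radiated power.
Absorbed: α·S·A_cross = 0.53·461·1.340 = 327.4 W (cross-section A).
Total input = 327.4 + 174 = 501.4 W.
Radiated: εσ·A_surf·T⁴ with A_surf = 2A = 2.680 m².
T⁴ = 501.4/(0.53·5.67×10⁻⁸·2.680) = 6.226×10⁹ K⁴.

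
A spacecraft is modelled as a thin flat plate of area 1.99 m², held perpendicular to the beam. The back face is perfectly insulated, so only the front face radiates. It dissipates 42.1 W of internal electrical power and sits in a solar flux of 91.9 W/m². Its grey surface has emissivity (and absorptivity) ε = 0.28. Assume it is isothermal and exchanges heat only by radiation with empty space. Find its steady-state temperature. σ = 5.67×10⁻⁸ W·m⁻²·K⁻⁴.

At steady state, absorbed solar power + internal power = radiated power.
Absorbed: α·S·A_cross = 0.28·91.9·1.990 = 51.21 W (cross-section A).
Total input = 51.21 + 42.1 = 93.31 W.
Radiated: εσ·A_surf·T⁴ with A_surf = A = 1.990 m².
T⁴ = 93.31/(0.28·5.67×10⁻⁸·1.990) = 2.953×10⁹ K⁴.

T ≈ 233 K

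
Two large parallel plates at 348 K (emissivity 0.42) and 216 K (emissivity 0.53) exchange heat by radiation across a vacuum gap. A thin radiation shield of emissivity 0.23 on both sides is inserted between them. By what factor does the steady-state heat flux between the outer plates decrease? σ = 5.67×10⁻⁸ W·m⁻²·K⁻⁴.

factor ≈ 3.36

Without shield: q₀ = σΔ(T⁴)/(1/ε₁+1/ε₂−1) with denominator 3.268.
With shield the two gaps are in series; the resistances add: (1/ε₁+1/ε_s−1)+(1/ε_s+1/ε₂−1) = 5.729+5.235 = 10.96.
Heat-flux ratio q₀/q = 10.96/3.268.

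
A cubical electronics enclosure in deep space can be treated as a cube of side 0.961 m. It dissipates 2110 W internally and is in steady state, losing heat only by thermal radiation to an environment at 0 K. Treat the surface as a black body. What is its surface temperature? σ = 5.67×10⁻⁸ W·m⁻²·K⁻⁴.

T ≈ 286 K

Steady state: internal power = radiated power, P = εσA T⁴.
Radiating area A = 6L² = 5.541 m².
T⁴ = P/(εσA) = 2110/(1.0·5.67×10⁻⁸·5.541) = 6.716×10⁹ K⁴.
T = (6.716×10⁹)^(1/4).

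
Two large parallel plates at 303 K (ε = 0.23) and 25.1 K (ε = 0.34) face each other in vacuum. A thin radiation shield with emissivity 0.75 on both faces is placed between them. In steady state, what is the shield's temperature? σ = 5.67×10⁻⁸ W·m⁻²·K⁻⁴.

T_s ≈ 243 K

In steady state the net flux on the hot side equals that on the cold side.
σ(T₁⁴−T_s⁴)/D₁ = σ(T_s⁴−T₂⁴)/D₂, with D₁ = 1/ε₁+1/ε_s−1 = 4.681, D₂ = 1/ε_s+1/ε₂−1 = 3.275.
Solve for T_s⁴: T_s⁴ = (D₂·T₁⁴ + D₁·T₂⁴)/(D₁+D₂) = 3.470×10⁹ K⁴.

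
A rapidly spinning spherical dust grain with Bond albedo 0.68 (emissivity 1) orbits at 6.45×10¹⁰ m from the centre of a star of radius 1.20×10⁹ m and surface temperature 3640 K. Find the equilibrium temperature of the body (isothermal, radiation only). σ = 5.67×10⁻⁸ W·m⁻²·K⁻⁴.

The star's surface emits σT_*⁴; at distance d the flux is S = σT_*⁴(R_*/d)².
S = 5.67×10⁻⁸·(3640)⁴·(1.20×10⁹/6.45×10¹⁰)² = 3445 W/m².
For an isothermal sphere T⁴ = (1−a)S/(4σ) = 4.861×10⁹ K⁴.

T ≈ 264 K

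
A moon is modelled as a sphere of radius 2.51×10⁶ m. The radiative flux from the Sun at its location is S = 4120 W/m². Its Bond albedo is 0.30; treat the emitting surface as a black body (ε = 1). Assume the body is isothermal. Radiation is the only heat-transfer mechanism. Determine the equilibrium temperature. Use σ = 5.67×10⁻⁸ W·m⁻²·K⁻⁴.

At equilibrium, absorbed power = emitted power.
Absorbing cross-section = πr² = 1.979×10¹³ m²; emitting surface = 4πr² = 7.917×10¹³ m² (ratio 4).
(1−a)S·A_cross = εσ·A_surf·T⁴  ⇒  T⁴ = (1−a)S/(4σ).
T⁴ = 0.700·4120/(4·5.67×10⁻⁸) = 1.272×10¹⁰ K⁴.
T = (1.272×10¹⁰)^(1/4).

T ≈ 336 K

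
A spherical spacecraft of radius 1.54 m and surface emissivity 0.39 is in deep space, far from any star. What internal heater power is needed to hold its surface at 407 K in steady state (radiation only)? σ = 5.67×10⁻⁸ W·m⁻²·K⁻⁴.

P ≈ 18100 W

P = εσ·4πr²·T⁴.
4πr² = 29.80 m²; T⁴ = 2.744×10¹⁰ K⁴.
P = 0.39·5.67×10⁻⁸·29.80·2.744×10¹⁰.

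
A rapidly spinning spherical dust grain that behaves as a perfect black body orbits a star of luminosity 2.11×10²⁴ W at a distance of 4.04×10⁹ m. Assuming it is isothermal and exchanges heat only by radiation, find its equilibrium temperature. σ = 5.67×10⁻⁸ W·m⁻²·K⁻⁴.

First find the stellar flux at distance d: S = L/(4πd²) = 2.11×10²⁴/(4π·(4.04×10⁹)²) = 10290 W/m².
For an isothermal sphere, absorbed (1−a)S·πr² = emitted σ·4πr²·T⁴, so T⁴ = (1−a)S/(4σ).
T⁴ = 1.00·10290/(4·5.67×10⁻⁸) = 4.536×10¹⁰ K⁴.

T ≈ 461 K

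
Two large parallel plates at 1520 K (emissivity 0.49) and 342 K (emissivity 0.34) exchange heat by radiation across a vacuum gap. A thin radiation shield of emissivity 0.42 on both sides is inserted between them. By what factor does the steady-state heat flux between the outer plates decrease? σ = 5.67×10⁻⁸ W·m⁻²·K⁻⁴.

factor ≈ 1.94

Without shield: q₀ = σΔ(T⁴)/(1/ε₁+1/ε₂−1) with denominator 3.982.
With shield the two gaps are in series; the resistances add: (1/ε₁+1/ε_s−1)+(1/ε_s+1/ε₂−1) = 3.422+4.322 = 7.744.
Heat-flux ratio q₀/q = 7.744/3.982.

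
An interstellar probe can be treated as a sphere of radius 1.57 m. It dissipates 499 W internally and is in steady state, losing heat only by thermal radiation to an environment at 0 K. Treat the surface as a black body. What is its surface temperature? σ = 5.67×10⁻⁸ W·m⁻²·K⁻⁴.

T ≈ 130 K

Steady state: internal power = radiated power, P = εσA T⁴.
Radiating area A = 4πr² = 30.97 m².
T⁴ = P/(εσA) = 499/(1.0·5.67×10⁻⁸·30.97) = 2.841×10⁸ K⁴.
T = (2.841×10⁸)^(1/4).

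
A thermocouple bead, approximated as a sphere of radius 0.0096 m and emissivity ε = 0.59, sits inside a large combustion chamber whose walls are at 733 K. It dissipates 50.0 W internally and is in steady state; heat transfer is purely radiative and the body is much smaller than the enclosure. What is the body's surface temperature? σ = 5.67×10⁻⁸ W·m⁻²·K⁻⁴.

T ≈ 1120 K

For a small grey body in a large enclosure, net radiated power = εσA(T⁴ − T_w⁴).
Steady state: P = εσA(T⁴ − T_w⁴) with A = 4πr² = 0.001158 m².
T⁴ = P/(εσA) + T_w⁴ = 50.0/(0.59·5.67×10⁻⁸·0.001158) + (733)⁴
    = 1.291×10¹² + 2.887×10¹¹ = 1.579×10¹² K⁴.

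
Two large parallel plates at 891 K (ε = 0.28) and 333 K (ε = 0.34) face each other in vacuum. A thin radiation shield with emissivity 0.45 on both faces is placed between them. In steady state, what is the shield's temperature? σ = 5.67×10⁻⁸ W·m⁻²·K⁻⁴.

T_s ≈ 740 K

In steady state the net flux on the hot side equals that on the cold side.
σ(T₁⁴−T_s⁴)/D₁ = σ(T_s⁴−T₂⁴)/D₂, with D₁ = 1/ε₁+1/ε_s−1 = 4.794, D₂ = 1/ε_s+1/ε₂−1 = 4.163.
Solve for T_s⁴: T_s⁴ = (D₂·T₁⁴ + D₁·T₂⁴)/(D₁+D₂) = 2.995×10¹¹ K⁴.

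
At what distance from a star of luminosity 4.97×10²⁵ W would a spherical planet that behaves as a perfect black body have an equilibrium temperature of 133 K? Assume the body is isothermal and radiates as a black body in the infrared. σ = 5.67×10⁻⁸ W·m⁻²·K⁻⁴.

d ≈ 2.36×10¹¹ m

For an isothermal black-emitting sphere, (1−a)S·πr² = σ·4πr²·T⁴ ⇒ S = 4σT⁴/(1−a).
S = 4·5.67×10⁻⁸·(133)⁴/1.00 = 70.97 W/m².
Flux falls as S = L/(4πd²), so d = √(L/(4πS)) = √(4.97×10²⁵/(4π·70.97)).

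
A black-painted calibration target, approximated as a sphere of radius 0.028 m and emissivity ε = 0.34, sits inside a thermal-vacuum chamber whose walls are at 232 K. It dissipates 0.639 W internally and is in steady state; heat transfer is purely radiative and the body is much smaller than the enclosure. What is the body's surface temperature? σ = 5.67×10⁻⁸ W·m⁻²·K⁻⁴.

T ≈ 281 K

For a small grey body in a large enclosure, net radiated power = εσA(T⁴ − T_w⁴).
Steady state: P = εσA(T⁴ − T_w⁴) with A = 4πr² = 0.009852 m².
T⁴ = P/(εσA) + T_w⁴ = 0.639/(0.34·5.67×10⁻⁸·0.009852) + (232)⁴
    = 3.364×10⁹ + 2.897×10⁹ = 6.261×10⁹ K⁴.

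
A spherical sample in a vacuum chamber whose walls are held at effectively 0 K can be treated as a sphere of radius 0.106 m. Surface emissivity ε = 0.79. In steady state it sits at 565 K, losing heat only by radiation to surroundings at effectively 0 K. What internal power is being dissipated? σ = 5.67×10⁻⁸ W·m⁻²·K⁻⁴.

P ≈ 645 W

Steady state: P = εσA T⁴.
A = 4πr² = 0.1412 m²; T⁴ = (565)⁴ = 1.019×10¹¹ K⁴.
P = 0.79 × 5.67×10⁻⁸ × 0.1412 × 1.019×10¹¹.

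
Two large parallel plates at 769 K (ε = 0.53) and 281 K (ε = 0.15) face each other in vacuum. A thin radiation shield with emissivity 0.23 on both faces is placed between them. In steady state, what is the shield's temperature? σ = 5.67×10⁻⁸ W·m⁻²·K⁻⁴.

T_s ≈ 694 K

In steady state the net flux on the hot side equals that on the cold side.
σ(T₁⁴−T_s⁴)/D₁ = σ(T_s⁴−T₂⁴)/D₂, with D₁ = 1/ε₁+1/ε_s−1 = 5.235, D₂ = 1/ε_s+1/ε₂−1 = 10.01.
Solve for T_s⁴: T_s⁴ = (D₂·T₁⁴ + D₁·T₂⁴)/(D₁+D₂) = 2.318×10¹¹ K⁴.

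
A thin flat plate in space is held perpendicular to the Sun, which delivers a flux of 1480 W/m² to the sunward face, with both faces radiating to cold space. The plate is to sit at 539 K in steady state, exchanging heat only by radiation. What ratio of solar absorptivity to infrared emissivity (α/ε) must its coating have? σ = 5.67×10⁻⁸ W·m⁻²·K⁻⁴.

Balance: αS·A = εσ·2A·T⁴ ⇒ α/ε = 2σT⁴/S.
α/ε = 2·5.67×10⁻⁸·(539)⁴/1480 = 2·5.67×10⁻⁸·8.440×10¹⁰/1480.

α/ε ≈ 6.47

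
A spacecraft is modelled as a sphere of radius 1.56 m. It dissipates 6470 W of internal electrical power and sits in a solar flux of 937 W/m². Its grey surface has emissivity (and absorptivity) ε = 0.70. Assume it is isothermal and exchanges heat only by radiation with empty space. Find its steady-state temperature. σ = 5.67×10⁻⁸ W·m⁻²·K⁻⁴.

T ≈ 312 K

At steady state, absorbed solar power + internal power = radiated power.
Absorbed: α·S·A_cross = 0.70·937·7.645 = 5015 W (cross-section πr²).
Total input = 5015 + 6470 = 11480 W.
Radiated: εσ·A_surf·T⁴ with A_surf = 4πr² = 30.58 m².
T⁴ = 11480/(0.70·5.67×10⁻⁸·30.58) = 9.462×10⁹ K⁴.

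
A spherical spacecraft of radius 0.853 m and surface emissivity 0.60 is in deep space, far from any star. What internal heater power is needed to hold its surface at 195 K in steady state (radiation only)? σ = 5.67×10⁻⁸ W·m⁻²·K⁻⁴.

P ≈ 450 W

P = εσ·4πr²·T⁴.
4πr² = 9.143 m²; T⁴ = 1.446×10⁹ K⁴.
P = 0.60·5.67×10⁻⁸·9.143·1.446×10⁹.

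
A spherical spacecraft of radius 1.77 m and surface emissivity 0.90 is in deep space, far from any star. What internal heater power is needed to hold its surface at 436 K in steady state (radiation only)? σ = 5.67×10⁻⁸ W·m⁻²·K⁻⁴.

P ≈ 72600 W

P = εσ·4πr²·T⁴.
4πr² = 39.37 m²; T⁴ = 3.614×10¹⁰ K⁴.
P = 0.90·5.67×10⁻⁸·39.37·3.614×10¹⁰.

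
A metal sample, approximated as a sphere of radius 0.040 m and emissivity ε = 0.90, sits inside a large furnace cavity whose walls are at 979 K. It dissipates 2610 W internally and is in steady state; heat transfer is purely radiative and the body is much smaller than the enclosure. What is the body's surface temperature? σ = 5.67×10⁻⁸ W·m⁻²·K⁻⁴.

For a small grey body in a large enclosure, net radiated power = εσA(T⁴ − T_w⁴).
Steady state: P = εσA(T⁴ − T_w⁴) with A = 4πr² = 0.02011 m².
T⁴ = P/(εσA) + T_w⁴ = 2610/(0.90·5.67×10⁻⁸·0.02011) + (979)⁴
    = 2.544×10¹² + 9.186×10¹¹ = 3.462×10¹² K⁴.

T ≈ 1360 K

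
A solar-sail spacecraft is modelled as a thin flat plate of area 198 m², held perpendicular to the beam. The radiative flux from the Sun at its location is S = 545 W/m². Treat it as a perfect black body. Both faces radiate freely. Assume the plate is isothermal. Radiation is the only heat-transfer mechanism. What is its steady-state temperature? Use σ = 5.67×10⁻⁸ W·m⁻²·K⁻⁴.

T ≈ 263 K

At equilibrium, absorbed power = emitted power.
Absorbing cross-section = A = 198.0 m²; emitting surface = 2A = 396.0 m² (ratio 2).
S·A_cross = εσ·A_surf·T⁴  ⇒  T⁴ = S/(2σ).
T⁴ = 1.00·545/(2·5.67×10⁻⁸) = 4.806×10⁹ K⁴.
T = (4.806×10⁹)^(1/4).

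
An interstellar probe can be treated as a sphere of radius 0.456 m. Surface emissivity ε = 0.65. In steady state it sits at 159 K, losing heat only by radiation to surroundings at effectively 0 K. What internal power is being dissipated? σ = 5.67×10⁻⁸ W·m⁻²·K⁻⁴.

P ≈ 61.5 W

Steady state: P = εσA T⁴.
A = 4πr² = 2.613 m²; T⁴ = (159)⁴ = 6.391×10⁸ K⁴.
P = 0.65 × 5.67×10⁻⁸ × 2.613 × 6.391×10⁸.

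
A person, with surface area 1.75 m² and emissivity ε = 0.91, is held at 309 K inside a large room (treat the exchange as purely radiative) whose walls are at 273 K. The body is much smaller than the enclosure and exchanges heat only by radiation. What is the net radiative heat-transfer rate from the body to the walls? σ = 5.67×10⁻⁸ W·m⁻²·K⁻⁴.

For a small grey body in a large enclosure: P_net = εσA(T_body⁴ − T_wall⁴).
A = 1.75 m²; T_body⁴ − T_wall⁴ = 9.117×10⁹ − 5.555×10⁹ = 3.562×10⁹ K⁴.
|P_net| = 0.91·5.67×10⁻⁸·1.750·3.562×10⁹.

P_net ≈ 322 W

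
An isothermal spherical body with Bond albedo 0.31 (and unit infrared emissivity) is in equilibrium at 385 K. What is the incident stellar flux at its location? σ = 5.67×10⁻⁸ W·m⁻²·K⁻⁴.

(1−a)S·πr² = σ·4πr²·T⁴ ⇒ S = 4σT⁴/(1−a).
S = 4·5.67×10⁻⁸·2.197×10¹⁰/0.690.

S ≈ 7220 W/m²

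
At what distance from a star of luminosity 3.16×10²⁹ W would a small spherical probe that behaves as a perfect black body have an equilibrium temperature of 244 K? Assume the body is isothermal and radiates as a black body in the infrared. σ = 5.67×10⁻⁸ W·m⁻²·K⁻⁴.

For an isothermal black-emitting sphere, (1−a)S·πr² = σ·4πr²·T⁴ ⇒ S = 4σT⁴/(1−a).
S = 4·5.67×10⁻⁸·(244)⁴/1.00 = 803.9 W/m².
Flux falls as S = L/(4πd²), so d = √(L/(4πS)) = √(3.16×10²⁹/(4π·803.9)).

d ≈ 5.59×10¹² m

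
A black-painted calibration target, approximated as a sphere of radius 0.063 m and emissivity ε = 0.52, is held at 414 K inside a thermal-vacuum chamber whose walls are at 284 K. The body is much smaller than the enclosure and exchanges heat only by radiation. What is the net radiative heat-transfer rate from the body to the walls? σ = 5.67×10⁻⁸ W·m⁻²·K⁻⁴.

For a small grey body in a large enclosure: P_net = εσA(T_body⁴ − T_wall⁴).
A = 4πr² = 0.04988 m²; T_body⁴ − T_wall⁴ = 2.938×10¹⁰ − 6.505×10⁹ = 2.287×10¹⁰ K⁴.
|P_net| = 0.52·5.67×10⁻⁸·0.04988·2.287×10¹⁰.

P_net ≈ 33.6 W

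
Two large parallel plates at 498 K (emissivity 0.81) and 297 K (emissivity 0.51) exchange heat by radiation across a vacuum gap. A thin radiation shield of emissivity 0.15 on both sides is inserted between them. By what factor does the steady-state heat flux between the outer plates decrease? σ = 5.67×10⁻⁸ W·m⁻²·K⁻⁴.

Without shield: q₀ = σΔ(T⁴)/(1/ε₁+1/ε₂−1) with denominator 2.195.
With shield the two gaps are in series; the resistances add: (1/ε₁+1/ε_s−1)+(1/ε_s+1/ε₂−1) = 6.901+7.627 = 14.53.
Heat-flux ratio q₀/q = 14.53/2.195.

factor ≈ 6.62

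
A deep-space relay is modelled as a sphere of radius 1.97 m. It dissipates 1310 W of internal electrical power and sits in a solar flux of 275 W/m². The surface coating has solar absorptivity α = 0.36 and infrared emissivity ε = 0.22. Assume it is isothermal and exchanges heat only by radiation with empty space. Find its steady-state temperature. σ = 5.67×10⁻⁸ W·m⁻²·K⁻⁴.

T ≈ 254 K

At steady state, absorbed solar power + internal power = radiated power.
Absorbed: α·S·A_cross = 0.36·275·12.19 = 1207 W (cross-section πr²).
Total input = 1207 + 1310 = 2517 W.
Radiated: εσ·A_surf·T⁴ with A_surf = 4πr² = 48.77 m².
T⁴ = 2517/(0.22·5.67×10⁻⁸·48.77) = 4.138×10⁹ K⁴.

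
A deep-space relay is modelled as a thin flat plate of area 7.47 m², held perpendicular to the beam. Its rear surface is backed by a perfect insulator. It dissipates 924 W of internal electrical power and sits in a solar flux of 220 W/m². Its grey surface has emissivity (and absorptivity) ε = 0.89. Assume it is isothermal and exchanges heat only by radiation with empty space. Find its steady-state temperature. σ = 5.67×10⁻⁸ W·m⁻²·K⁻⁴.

At steady state, absorbed solar power + internal power = radiated power.
Absorbed: α·S·A_cross = 0.89·220·7.470 = 1463 W (cross-section A).
Total input = 1463 + 924 = 2387 W.
Radiated: εσ·A_surf·T⁴ with A_surf = A = 7.470 m².
T⁴ = 2387/(0.89·5.67×10⁻⁸·7.470) = 6.331×10⁹ K⁴.

T ≈ 282 K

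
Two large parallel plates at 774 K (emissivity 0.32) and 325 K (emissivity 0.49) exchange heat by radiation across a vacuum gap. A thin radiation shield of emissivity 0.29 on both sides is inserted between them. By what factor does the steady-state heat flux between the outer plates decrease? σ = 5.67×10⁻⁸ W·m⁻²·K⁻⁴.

factor ≈ 2.42

Without shield: q₀ = σΔ(T⁴)/(1/ε₁+1/ε₂−1) with denominator 4.166.
With shield the two gaps are in series; the resistances add: (1/ε₁+1/ε_s−1)+(1/ε_s+1/ε₂−1) = 5.573+4.489 = 10.06.
Heat-flux ratio q₀/q = 10.06/4.166.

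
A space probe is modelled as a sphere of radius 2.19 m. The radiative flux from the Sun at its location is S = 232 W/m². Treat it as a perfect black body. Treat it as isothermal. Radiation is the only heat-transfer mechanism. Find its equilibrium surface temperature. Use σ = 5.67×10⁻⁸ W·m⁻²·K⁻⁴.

At equilibrium, absorbed power = emitted power.
Absorbing cross-section = πr² = 15.07 m²; emitting surface = 4πr² = 60.27 m² (ratio 4).
S·A_cross = εσ·A_surf·T⁴  ⇒  T⁴ = S/(4σ).
T⁴ = 1.00·232/(4·5.67×10⁻⁸) = 1.023×10⁹ K⁴.
T = (1.023×10⁹)^(1/4).

T ≈ 179 K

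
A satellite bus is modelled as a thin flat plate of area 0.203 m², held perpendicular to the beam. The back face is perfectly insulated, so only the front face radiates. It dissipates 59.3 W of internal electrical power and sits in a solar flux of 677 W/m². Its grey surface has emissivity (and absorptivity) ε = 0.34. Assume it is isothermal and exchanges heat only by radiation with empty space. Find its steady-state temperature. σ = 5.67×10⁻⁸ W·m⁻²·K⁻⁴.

T ≈ 406 K

At steady state, absorbed solar power + internal power = radiated power.
Absorbed: α·S·A_cross = 0.34·677·0.2030 = 46.73 W (cross-section A).
Total input = 46.73 + 59.3 = 106.0 W.
Radiated: εσ·A_surf·T⁴ with A_surf = A = 0.2030 m².
T⁴ = 106.0/(0.34·5.67×10⁻⁸·0.2030) = 2.709×10¹⁰ K⁴.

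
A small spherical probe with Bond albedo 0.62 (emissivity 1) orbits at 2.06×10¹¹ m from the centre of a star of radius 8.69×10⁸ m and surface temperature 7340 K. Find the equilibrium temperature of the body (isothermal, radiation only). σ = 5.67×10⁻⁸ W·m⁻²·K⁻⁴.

The star's surface emits σT_*⁴; at distance d the flux is S = σT_*⁴(R_*/d)².
S = 5.67×10⁻⁸·(7340)⁴·(8.69×10⁸/2.06×10¹¹)² = 2929 W/m².
For an isothermal sphere T⁴ = (1−a)S/(4σ) = 4.907×10⁹ K⁴.

T ≈ 265 K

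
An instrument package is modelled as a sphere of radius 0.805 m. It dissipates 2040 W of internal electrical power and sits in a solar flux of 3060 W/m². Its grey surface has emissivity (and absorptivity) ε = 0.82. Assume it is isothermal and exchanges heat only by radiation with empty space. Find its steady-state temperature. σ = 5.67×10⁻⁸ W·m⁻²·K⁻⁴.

T ≈ 371 K

At steady state, absorbed solar power + internal power = radiated power.
Absorbed: α·S·A_cross = 0.82·3060·2.036 = 5108 W (cross-section πr²).
Total input = 5108 + 2040 = 7148 W.
Radiated: εσ·A_surf·T⁴ with A_surf = 4πr² = 8.143 m².
T⁴ = 7148/(0.82·5.67×10⁻⁸·8.143) = 1.888×10¹⁰ K⁴.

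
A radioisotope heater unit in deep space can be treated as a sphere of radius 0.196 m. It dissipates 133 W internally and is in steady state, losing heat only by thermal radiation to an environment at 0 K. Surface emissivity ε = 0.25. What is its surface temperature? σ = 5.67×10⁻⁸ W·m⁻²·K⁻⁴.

T ≈ 373 K

Steady state: internal power = radiated power, P = εσA T⁴.
Radiating area A = 4πr² = 0.4827 m².
T⁴ = P/(εσA) = 133/(0.25·5.67×10⁻⁸·0.4827) = 1.944×10¹⁰ K⁴.
T = (1.944×10¹⁰)^(1/4).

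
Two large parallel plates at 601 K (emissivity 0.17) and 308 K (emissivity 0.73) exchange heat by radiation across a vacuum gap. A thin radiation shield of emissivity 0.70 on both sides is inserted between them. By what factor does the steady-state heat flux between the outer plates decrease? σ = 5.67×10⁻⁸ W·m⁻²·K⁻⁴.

Without shield: q₀ = σΔ(T⁴)/(1/ε₁+1/ε₂−1) with denominator 6.252.
With shield the two gaps are in series; the resistances add: (1/ε₁+1/ε_s−1)+(1/ε_s+1/ε₂−1) = 6.311+1.798 = 8.109.
Heat-flux ratio q₀/q = 8.109/6.252.

factor ≈ 1.30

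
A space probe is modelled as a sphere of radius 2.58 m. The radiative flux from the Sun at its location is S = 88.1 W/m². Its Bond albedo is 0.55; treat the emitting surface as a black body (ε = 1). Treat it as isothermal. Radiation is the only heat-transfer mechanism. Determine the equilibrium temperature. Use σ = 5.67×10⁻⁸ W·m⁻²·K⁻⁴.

T ≈ 115 K

At equilibrium, absorbed power = emitted power.
Absorbing cross-section = πr² = 20.91 m²; emitting surface = 4πr² = 83.65 m² (ratio 4).
(1−a)S·A_cross = εσ·A_surf·T⁴  ⇒  T⁴ = (1−a)S/(4σ).
T⁴ = 0.450·88.1/(4·5.67×10⁻⁸) = 1.748×10⁸ K⁴.
T = (1.748×10⁸)^(1/4).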